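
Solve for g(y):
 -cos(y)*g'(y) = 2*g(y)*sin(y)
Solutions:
 g(y) = C1*cos(y)^2


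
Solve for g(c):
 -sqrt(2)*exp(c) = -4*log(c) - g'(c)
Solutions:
 g(c) = C1 - 4*c*log(c) + 4*c + sqrt(2)*exp(c)


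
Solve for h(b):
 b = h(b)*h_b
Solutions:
 h(b) = -sqrt(C1 + b^2)
 h(b) = sqrt(C1 + b^2)


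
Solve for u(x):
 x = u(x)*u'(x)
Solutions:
 u(x) = -sqrt(C1 + x^2)
 u(x) = sqrt(C1 + x^2)


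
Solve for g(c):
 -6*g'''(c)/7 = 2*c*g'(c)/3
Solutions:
 g(c) = C1 + Integral(C2*airyai(-21^(1/3)*c/3) + C3*airybi(-21^(1/3)*c/3), c)


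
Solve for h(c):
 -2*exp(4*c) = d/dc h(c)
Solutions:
 h(c) = C1 - exp(4*c)/2


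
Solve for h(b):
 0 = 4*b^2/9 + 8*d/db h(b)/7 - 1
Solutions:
 h(b) = C1 - 7*b^3/54 + 7*b/8


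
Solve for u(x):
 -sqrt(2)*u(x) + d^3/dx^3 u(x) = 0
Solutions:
 u(x) = C3*exp(2^(1/6)*x) + (C1*sin(2^(1/6)*sqrt(3)*x/2) + C2*cos(2^(1/6)*sqrt(3)*x/2))*exp(-2^(1/6)*x/2)


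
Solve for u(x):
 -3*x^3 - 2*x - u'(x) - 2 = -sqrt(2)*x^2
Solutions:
 u(x) = C1 - 3*x^4/4 + sqrt(2)*x^3/3 - x^2 - 2*x


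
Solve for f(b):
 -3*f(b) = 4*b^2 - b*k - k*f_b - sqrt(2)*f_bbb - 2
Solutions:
 f(b) = C1*exp(b*(-2*2^(1/6)*3^(2/3)*k/(sqrt(6)*sqrt(2*sqrt(2)*k^3 + 243) + 27*sqrt(2))^(1/3) + 6^(1/3)*(sqrt(6)*sqrt(2*sqrt(2)*k^3 + 243) + 27*sqrt(2))^(1/3))/6) + C2*exp(b*(-2*sqrt(2)*k/((-6^(1/3) + 2^(1/3)*3^(5/6)*I)*(sqrt(6)*sqrt(2*sqrt(2)*k^3 + 243) + 27*sqrt(2))^(1/3)) - 6^(1/3)*(sqrt(6)*sqrt(2*sqrt(2)*k^3 + 243) + 27*sqrt(2))^(1/3)/12 + 2^(1/3)*3^(5/6)*I*(sqrt(6)*sqrt(2*sqrt(2)*k^3 + 243) + 27*sqrt(2))^(1/3)/12)) + C3*exp(b*(2*sqrt(2)*k/((6^(1/3) + 2^(1/3)*3^(5/6)*I)*(sqrt(6)*sqrt(2*sqrt(2)*k^3 + 243) + 27*sqrt(2))^(1/3)) - 6^(1/3)*(sqrt(6)*sqrt(2*sqrt(2)*k^3 + 243) + 27*sqrt(2))^(1/3)/12 - 2^(1/3)*3^(5/6)*I*(sqrt(6)*sqrt(2*sqrt(2)*k^3 + 243) + 27*sqrt(2))^(1/3)/12)) - 4*b^2/3 - 5*b*k/9 - 5*k^2/27 + 2/3


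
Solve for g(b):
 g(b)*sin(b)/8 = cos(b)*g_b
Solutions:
 g(b) = C1/cos(b)^(1/8)


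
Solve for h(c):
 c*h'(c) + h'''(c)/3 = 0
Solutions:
 h(c) = C1 + Integral(C2*airyai(-3^(1/3)*c) + C3*airybi(-3^(1/3)*c), c)


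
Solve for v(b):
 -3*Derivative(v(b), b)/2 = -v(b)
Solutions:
 v(b) = C1*exp(2*b/3)


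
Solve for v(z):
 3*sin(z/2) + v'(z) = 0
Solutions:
 v(z) = C1 + 6*cos(z/2)


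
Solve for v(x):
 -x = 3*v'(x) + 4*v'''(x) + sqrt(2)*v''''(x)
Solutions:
 v(x) = C1 + C2*exp(x*(-8*sqrt(2) + 16*2^(2/3)/(9*sqrt(418) + 145*sqrt(2))^(1/3) + 2^(1/3)*(9*sqrt(418) + 145*sqrt(2))^(1/3))/12)*sin(2^(1/3)*sqrt(3)*x*(-(9*sqrt(418) + 145*sqrt(2))^(1/3) + 16*2^(1/3)/(9*sqrt(418) + 145*sqrt(2))^(1/3))/12) + C3*exp(x*(-8*sqrt(2) + 16*2^(2/3)/(9*sqrt(418) + 145*sqrt(2))^(1/3) + 2^(1/3)*(9*sqrt(418) + 145*sqrt(2))^(1/3))/12)*cos(2^(1/3)*sqrt(3)*x*(-(9*sqrt(418) + 145*sqrt(2))^(1/3) + 16*2^(1/3)/(9*sqrt(418) + 145*sqrt(2))^(1/3))/12) + C4*exp(-x*(16*2^(2/3)/(9*sqrt(418) + 145*sqrt(2))^(1/3) + 4*sqrt(2) + 2^(1/3)*(9*sqrt(418) + 145*sqrt(2))^(1/3))/6) - x^2/6


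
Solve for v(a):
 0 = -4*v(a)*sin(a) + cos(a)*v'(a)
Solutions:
 v(a) = C1/cos(a)^4


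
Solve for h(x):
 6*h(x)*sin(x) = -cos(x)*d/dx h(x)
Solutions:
 h(x) = C1*cos(x)^6


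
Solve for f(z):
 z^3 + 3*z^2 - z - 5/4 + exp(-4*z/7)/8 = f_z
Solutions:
 f(z) = C1 + z^4/4 + z^3 - z^2/2 - 5*z/4 - 7*exp(-4*z/7)/32


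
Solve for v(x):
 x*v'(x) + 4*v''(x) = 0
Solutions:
 v(x) = C1 + C2*erf(sqrt(2)*x/4)


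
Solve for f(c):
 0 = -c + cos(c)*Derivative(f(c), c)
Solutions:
 f(c) = C1 + Integral(c/cos(c), c)


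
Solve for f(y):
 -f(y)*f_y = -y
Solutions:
 f(y) = -sqrt(C1 + y^2)
 f(y) = sqrt(C1 + y^2)


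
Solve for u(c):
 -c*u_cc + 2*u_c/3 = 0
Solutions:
 u(c) = C1 + C2*c^(5/3)


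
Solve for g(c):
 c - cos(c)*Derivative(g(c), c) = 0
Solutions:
 g(c) = C1 + Integral(c/cos(c), c)


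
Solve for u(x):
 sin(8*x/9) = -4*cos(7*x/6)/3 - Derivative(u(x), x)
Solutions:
 u(x) = C1 - 8*sin(7*x/6)/7 + 9*cos(8*x/9)/8


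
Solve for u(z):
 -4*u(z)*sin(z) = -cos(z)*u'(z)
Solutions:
 u(z) = C1/cos(z)^4


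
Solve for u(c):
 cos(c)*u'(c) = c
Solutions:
 u(c) = C1 + Integral(c/cos(c), c)


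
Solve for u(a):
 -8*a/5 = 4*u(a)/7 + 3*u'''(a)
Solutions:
 u(a) = C3*exp(-42^(2/3)*a/21) - 14*a/5 + (C1*sin(14^(2/3)*3^(1/6)*a/14) + C2*cos(14^(2/3)*3^(1/6)*a/14))*exp(42^(2/3)*a/42)


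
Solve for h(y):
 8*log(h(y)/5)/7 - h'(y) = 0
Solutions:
 7*Integral(1/(-log(_y) + log(5)), (_y, h(y)))/8 = C1 - y


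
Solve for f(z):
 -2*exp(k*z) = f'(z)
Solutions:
 f(z) = C1 - 2*exp(k*z)/k


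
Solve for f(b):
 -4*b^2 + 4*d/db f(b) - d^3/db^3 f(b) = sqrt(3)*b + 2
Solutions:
 f(b) = C1 + C2*exp(-2*b) + C3*exp(2*b) + b^3/3 + sqrt(3)*b^2/8 + b


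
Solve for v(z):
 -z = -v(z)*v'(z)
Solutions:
 v(z) = -sqrt(C1 + z^2)
 v(z) = sqrt(C1 + z^2)


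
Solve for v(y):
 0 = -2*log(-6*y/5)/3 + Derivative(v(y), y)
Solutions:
 v(y) = C1 + 2*y*log(-y)/3 + 2*y*(-log(5) - 1 + log(6))/3


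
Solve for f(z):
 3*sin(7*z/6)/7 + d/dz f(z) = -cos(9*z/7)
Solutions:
 f(z) = C1 - 7*sin(9*z/7)/9 + 18*cos(7*z/6)/49


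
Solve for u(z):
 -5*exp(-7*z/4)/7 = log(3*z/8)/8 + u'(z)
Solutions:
 u(z) = C1 - z*log(z)/8 + z*(-log(3) + 1 + 3*log(2))/8 + 20*exp(-7*z/4)/49


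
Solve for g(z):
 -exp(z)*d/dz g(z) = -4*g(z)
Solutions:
 g(z) = C1*exp(-4*exp(-z))


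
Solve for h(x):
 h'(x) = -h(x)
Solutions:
 h(x) = C1*exp(-x)


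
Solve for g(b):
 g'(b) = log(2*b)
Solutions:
 g(b) = C1 + b*log(b) - b + b*log(2)


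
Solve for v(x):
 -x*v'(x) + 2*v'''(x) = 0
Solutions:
 v(x) = C1 + Integral(C2*airyai(2^(2/3)*x/2) + C3*airybi(2^(2/3)*x/2), x)


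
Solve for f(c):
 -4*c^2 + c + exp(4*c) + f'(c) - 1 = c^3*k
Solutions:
 f(c) = C1 + c^4*k/4 + 4*c^3/3 - c^2/2 + c - exp(4*c)/4


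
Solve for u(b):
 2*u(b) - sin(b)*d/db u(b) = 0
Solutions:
 u(b) = C1*(cos(b) - 1)/(cos(b) + 1)


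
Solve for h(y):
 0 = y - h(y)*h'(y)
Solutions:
 h(y) = -sqrt(C1 + y^2)
 h(y) = sqrt(C1 + y^2)


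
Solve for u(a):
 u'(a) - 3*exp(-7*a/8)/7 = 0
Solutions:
 u(a) = C1 - 24*exp(-7*a/8)/49


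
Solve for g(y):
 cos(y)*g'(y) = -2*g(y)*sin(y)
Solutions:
 g(y) = C1*cos(y)^2


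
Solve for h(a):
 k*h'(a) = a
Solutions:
 h(a) = C1 + a^2/(2*k)


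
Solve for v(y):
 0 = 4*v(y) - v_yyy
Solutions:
 v(y) = C3*exp(2^(2/3)*y) + (C1*sin(2^(2/3)*sqrt(3)*y/2) + C2*cos(2^(2/3)*sqrt(3)*y/2))*exp(-2^(2/3)*y/2)


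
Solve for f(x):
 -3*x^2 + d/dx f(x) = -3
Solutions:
 f(x) = C1 + x^3 - 3*x


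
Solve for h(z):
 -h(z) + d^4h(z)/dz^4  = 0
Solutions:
 h(z) = C1*exp(-z) + C2*exp(z) + C3*sin(z) + C4*cos(z)


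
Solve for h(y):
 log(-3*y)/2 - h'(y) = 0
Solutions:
 h(y) = C1 + y*log(-y)/2 + y*(-1 + log(3))/2


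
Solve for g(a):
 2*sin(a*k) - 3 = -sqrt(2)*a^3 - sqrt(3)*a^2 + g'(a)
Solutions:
 g(a) = C1 + sqrt(2)*a^4/4 + sqrt(3)*a^3/3 - 3*a - 2*cos(a*k)/k


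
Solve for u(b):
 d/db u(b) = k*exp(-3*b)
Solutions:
 u(b) = C1 - k*exp(-3*b)/3


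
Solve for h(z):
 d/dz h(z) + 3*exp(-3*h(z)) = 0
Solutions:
 h(z) = log(C1 - 9*z)/3
 h(z) = log((-3^(1/3) - 3^(5/6)*I)*(C1 - 3*z)^(1/3)/2)
 h(z) = log((-3^(1/3) + 3^(5/6)*I)*(C1 - 3*z)^(1/3)/2)


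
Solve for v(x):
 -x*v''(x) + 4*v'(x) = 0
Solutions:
 v(x) = C1 + C2*x^5


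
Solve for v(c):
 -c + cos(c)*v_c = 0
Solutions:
 v(c) = C1 + Integral(c/cos(c), c)


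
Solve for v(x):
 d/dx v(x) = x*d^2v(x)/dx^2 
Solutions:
 v(x) = C1 + C2*x^2


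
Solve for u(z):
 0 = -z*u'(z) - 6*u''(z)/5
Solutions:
 u(z) = C1 + C2*erf(sqrt(15)*z/6)


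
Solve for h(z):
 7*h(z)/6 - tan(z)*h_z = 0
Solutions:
 h(z) = C1*sin(z)^(7/6)


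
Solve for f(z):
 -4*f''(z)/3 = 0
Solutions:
 f(z) = C1 + C2*z


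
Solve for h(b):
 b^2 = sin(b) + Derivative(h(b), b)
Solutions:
 h(b) = C1 + b^3/3 + cos(b)


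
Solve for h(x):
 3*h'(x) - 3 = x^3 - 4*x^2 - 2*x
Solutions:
 h(x) = C1 + x^4/12 - 4*x^3/9 - x^2/3 + x


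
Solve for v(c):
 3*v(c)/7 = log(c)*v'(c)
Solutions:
 v(c) = C1*exp(3*li(c)/7)


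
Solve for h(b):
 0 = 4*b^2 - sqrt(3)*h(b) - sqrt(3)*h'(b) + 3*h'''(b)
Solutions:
 h(b) = C1*exp(-b*(2*6^(1/3)/(sqrt(81 - 4*sqrt(3)) + 9)^(1/3) + 2^(2/3)*3^(1/6)*(sqrt(81 - 4*sqrt(3)) + 9)^(1/3))/12)*sin(b*(-6^(2/3)*(sqrt(81 - 4*sqrt(3)) + 9)^(1/3) + 2*2^(1/3)*3^(5/6)/(sqrt(81 - 4*sqrt(3)) + 9)^(1/3))/12) + C2*exp(-b*(2*6^(1/3)/(sqrt(81 - 4*sqrt(3)) + 9)^(1/3) + 2^(2/3)*3^(1/6)*(sqrt(81 - 4*sqrt(3)) + 9)^(1/3))/12)*cos(b*(-6^(2/3)*(sqrt(81 - 4*sqrt(3)) + 9)^(1/3) + 2*2^(1/3)*3^(5/6)/(sqrt(81 - 4*sqrt(3)) + 9)^(1/3))/12) + C3*exp(b*(2*6^(1/3)/(sqrt(81 - 4*sqrt(3)) + 9)^(1/3) + 2^(2/3)*3^(1/6)*(sqrt(81 - 4*sqrt(3)) + 9)^(1/3))/6) + 4*sqrt(3)*b^2/3 - 8*sqrt(3)*b/3 + 8*sqrt(3)/3


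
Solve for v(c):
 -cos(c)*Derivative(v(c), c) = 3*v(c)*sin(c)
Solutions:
 v(c) = C1*cos(c)^3


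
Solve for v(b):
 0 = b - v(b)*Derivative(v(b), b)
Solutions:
 v(b) = -sqrt(C1 + b^2)
 v(b) = sqrt(C1 + b^2)


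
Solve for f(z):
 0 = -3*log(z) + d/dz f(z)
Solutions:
 f(z) = C1 + 3*z*log(z) - 3*z


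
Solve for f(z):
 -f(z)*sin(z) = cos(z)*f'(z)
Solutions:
 f(z) = C1*cos(z)


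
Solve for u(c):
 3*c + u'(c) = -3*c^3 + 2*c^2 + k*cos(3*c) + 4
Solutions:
 u(c) = C1 - 3*c^4/4 + 2*c^3/3 - 3*c^2/2 + 4*c + k*sin(3*c)/3


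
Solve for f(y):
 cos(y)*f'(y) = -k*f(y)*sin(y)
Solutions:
 f(y) = C1*exp(k*log(cos(y)))


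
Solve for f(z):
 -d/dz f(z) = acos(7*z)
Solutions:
 f(z) = C1 - z*acos(7*z) + sqrt(1 - 49*z^2)/7


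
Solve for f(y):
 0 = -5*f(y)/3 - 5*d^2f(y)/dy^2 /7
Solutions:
 f(y) = C1*sin(sqrt(21)*y/3) + C2*cos(sqrt(21)*y/3)


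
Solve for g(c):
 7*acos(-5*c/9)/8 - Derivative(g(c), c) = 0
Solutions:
 g(c) = C1 + 7*c*acos(-5*c/9)/8 + 7*sqrt(81 - 25*c^2)/40


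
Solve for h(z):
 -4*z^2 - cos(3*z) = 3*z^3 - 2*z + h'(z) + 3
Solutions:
 h(z) = C1 - 3*z^4/4 - 4*z^3/3 + z^2 - 3*z - sin(3*z)/3


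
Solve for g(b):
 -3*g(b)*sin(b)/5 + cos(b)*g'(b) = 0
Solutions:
 g(b) = C1/cos(b)^(3/5)


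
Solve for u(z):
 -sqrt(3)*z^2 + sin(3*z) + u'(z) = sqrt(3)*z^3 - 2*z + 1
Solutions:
 u(z) = C1 + sqrt(3)*z^4/4 + sqrt(3)*z^3/3 - z^2 + z + cos(3*z)/3


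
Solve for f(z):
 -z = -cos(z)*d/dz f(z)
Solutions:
 f(z) = C1 + Integral(z/cos(z), z)


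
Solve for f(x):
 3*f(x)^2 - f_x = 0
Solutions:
 f(x) = -1/(C1 + 3*x)


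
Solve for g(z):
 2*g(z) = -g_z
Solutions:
 g(z) = C1*exp(-2*z)


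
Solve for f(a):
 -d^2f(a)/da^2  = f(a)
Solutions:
 f(a) = C1*sin(a) + C2*cos(a)


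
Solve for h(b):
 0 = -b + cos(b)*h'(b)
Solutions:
 h(b) = C1 + Integral(b/cos(b), b)


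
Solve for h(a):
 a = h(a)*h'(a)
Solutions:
 h(a) = -sqrt(C1 + a^2)
 h(a) = sqrt(C1 + a^2)


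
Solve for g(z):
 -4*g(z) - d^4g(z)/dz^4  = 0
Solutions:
 g(z) = (C1*sin(z) + C2*cos(z))*exp(-z) + (C3*sin(z) + C4*cos(z))*exp(z)


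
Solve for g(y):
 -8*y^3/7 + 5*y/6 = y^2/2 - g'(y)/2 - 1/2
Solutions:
 g(y) = C1 + 4*y^4/7 + y^3/3 - 5*y^2/6 - y


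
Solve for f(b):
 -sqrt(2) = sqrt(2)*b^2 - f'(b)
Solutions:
 f(b) = C1 + sqrt(2)*b^3/3 + sqrt(2)*b


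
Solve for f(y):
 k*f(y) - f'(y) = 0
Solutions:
 f(y) = C1*exp(k*y)


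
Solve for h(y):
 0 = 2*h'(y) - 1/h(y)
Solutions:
 h(y) = -sqrt(C1 + y)
 h(y) = sqrt(C1 + y)


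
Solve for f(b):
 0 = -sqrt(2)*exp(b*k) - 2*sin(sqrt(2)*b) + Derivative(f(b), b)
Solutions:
 f(b) = C1 - sqrt(2)*cos(sqrt(2)*b) + sqrt(2)*exp(b*k)/k


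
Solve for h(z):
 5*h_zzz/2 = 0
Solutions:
 h(z) = C1 + C2*z + C3*z^2


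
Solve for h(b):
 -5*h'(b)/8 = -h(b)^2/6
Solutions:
 h(b) = -15/(C1 + 4*b)


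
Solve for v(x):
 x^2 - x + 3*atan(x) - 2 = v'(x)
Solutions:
 v(x) = C1 + x^3/3 - x^2/2 + 3*x*atan(x) - 2*x - 3*log(x^2 + 1)/2


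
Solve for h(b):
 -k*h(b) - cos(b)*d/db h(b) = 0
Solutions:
 h(b) = C1*exp(k*(log(sin(b) - 1) - log(sin(b) + 1))/2)


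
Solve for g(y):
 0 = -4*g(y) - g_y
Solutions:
 g(y) = C1*exp(-4*y)


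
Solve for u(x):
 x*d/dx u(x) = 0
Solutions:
 u(x) = C1


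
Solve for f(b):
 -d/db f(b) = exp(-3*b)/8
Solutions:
 f(b) = C1 + exp(-3*b)/24


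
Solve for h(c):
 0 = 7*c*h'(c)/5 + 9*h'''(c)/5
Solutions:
 h(c) = C1 + Integral(C2*airyai(-21^(1/3)*c/3) + C3*airybi(-21^(1/3)*c/3), c)


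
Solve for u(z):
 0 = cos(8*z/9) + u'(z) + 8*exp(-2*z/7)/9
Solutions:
 u(z) = C1 - 9*sin(8*z/9)/8 + 28*exp(-2*z/7)/9


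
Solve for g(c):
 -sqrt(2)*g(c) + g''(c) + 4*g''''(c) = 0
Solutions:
 g(c) = C1*exp(-sqrt(2)*c*sqrt(-1 + sqrt(1 + 16*sqrt(2)))/4) + C2*exp(sqrt(2)*c*sqrt(-1 + sqrt(1 + 16*sqrt(2)))/4) + C3*sin(sqrt(2)*c*sqrt(1 + sqrt(1 + 16*sqrt(2)))/4) + C4*cosh(sqrt(2)*c*sqrt(-sqrt(1 + 16*sqrt(2)) - 1)/4)


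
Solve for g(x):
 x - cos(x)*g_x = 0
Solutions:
 g(x) = C1 + Integral(x/cos(x), x)


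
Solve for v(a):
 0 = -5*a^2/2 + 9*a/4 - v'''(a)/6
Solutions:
 v(a) = C1 + C2*a + C3*a^2 - a^5/4 + 9*a^4/16


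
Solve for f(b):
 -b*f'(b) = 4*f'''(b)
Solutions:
 f(b) = C1 + Integral(C2*airyai(-2^(1/3)*b/2) + C3*airybi(-2^(1/3)*b/2), b)


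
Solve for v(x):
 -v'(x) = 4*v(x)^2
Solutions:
 v(x) = 1/(C1 + 4*x)


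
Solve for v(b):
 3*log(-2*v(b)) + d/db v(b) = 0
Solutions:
 Integral(1/(log(-_y) + log(2)), (_y, v(b)))/3 = C1 - b


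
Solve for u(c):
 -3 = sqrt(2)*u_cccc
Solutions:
 u(c) = C1 + C2*c + C3*c^2 + C4*c^3 - sqrt(2)*c^4/16


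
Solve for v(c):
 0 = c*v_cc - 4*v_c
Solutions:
 v(c) = C1 + C2*c^5


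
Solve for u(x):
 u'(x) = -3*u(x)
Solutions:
 u(x) = C1*exp(-3*x)


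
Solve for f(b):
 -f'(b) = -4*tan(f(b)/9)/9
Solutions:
 f(b) = -9*asin(C1*exp(4*b/81)) + 9*pi
 f(b) = 9*asin(C1*exp(4*b/81))


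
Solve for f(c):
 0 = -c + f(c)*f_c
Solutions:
 f(c) = -sqrt(C1 + c^2)
 f(c) = sqrt(C1 + c^2)


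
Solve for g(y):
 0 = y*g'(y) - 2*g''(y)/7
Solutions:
 g(y) = C1 + C2*erfi(sqrt(7)*y/2)


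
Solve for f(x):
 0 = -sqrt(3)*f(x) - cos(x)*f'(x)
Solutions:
 f(x) = C1*(sin(x) - 1)^(sqrt(3)/2)/(sin(x) + 1)^(sqrt(3)/2)


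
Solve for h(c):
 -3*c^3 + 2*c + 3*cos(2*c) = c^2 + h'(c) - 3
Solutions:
 h(c) = C1 - 3*c^4/4 - c^3/3 + c^2 + 3*c + 3*sin(c)*cos(c)


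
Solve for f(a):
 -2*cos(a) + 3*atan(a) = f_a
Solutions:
 f(a) = C1 + 3*a*atan(a) - 3*log(a^2 + 1)/2 - 2*sin(a)


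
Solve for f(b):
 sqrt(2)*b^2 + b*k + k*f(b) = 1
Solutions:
 f(b) = (-sqrt(2)*b^2 - b*k + 1)/k


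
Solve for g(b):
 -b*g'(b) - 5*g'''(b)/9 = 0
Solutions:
 g(b) = C1 + Integral(C2*airyai(-15^(2/3)*b/5) + C3*airybi(-15^(2/3)*b/5), b)


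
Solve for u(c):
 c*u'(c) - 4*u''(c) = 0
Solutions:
 u(c) = C1 + C2*erfi(sqrt(2)*c/4)


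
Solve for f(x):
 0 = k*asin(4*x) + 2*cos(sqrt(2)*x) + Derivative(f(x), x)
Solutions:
 f(x) = C1 - k*(x*asin(4*x) + sqrt(1 - 16*x^2)/4) - sqrt(2)*sin(sqrt(2)*x)


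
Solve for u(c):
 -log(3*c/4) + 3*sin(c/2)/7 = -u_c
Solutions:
 u(c) = C1 + c*log(c) - 2*c*log(2) - c + c*log(3) + 6*cos(c/2)/7


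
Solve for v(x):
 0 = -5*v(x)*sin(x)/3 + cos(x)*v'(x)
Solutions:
 v(x) = C1/cos(x)^(5/3)


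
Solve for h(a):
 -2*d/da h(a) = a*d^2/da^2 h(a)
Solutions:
 h(a) = C1 + C2/a


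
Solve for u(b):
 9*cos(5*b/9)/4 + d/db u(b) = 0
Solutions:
 u(b) = C1 - 81*sin(5*b/9)/20


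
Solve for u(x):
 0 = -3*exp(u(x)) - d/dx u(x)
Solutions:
 u(x) = log(1/(C1 + 3*x))


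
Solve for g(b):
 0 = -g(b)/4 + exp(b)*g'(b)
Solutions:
 g(b) = C1*exp(-exp(-b)/4)


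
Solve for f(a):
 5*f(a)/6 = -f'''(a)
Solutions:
 f(a) = C3*exp(-5^(1/3)*6^(2/3)*a/6) + (C1*sin(2^(2/3)*3^(1/6)*5^(1/3)*a/4) + C2*cos(2^(2/3)*3^(1/6)*5^(1/3)*a/4))*exp(5^(1/3)*6^(2/3)*a/12)


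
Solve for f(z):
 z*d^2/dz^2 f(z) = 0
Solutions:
 f(z) = C1 + C2*z


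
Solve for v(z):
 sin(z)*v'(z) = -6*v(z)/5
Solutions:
 v(z) = C1*(cos(z) + 1)^(3/5)/(cos(z) - 1)^(3/5)


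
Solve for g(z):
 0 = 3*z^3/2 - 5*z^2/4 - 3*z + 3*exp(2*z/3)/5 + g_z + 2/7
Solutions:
 g(z) = C1 - 3*z^4/8 + 5*z^3/12 + 3*z^2/2 - 2*z/7 - 9*exp(2*z/3)/10


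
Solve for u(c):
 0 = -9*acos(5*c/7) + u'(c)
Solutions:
 u(c) = C1 + 9*c*acos(5*c/7) - 9*sqrt(49 - 25*c^2)/5


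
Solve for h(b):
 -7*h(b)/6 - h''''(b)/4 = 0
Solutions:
 h(b) = (C1*sin(6^(3/4)*7^(1/4)*b/6) + C2*cos(6^(3/4)*7^(1/4)*b/6))*exp(-6^(3/4)*7^(1/4)*b/6) + (C3*sin(6^(3/4)*7^(1/4)*b/6) + C4*cos(6^(3/4)*7^(1/4)*b/6))*exp(6^(3/4)*7^(1/4)*b/6)


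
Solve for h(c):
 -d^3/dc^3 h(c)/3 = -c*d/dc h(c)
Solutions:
 h(c) = C1 + Integral(C2*airyai(3^(1/3)*c) + C3*airybi(3^(1/3)*c), c)


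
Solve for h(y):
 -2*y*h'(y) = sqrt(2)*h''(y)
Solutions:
 h(y) = C1 + C2*erf(2^(3/4)*y/2)


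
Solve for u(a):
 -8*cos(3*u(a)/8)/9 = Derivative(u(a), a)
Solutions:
 8*a/9 - 4*log(sin(3*u(a)/8) - 1)/3 + 4*log(sin(3*u(a)/8) + 1)/3 = C1


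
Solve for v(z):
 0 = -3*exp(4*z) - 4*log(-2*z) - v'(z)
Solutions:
 v(z) = C1 - 4*z*log(-z) + 4*z*(1 - log(2)) - 3*exp(4*z)/4


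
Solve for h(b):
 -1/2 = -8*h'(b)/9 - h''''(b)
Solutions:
 h(b) = C1 + C4*exp(-2*3^(1/3)*b/3) + 9*b/16 + (C2*sin(3^(5/6)*b/3) + C3*cos(3^(5/6)*b/3))*exp(3^(1/3)*b/3)


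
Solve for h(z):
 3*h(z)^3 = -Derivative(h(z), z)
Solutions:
 h(z) = -sqrt(2)*sqrt(-1/(C1 - 3*z))/2
 h(z) = sqrt(2)*sqrt(-1/(C1 - 3*z))/2


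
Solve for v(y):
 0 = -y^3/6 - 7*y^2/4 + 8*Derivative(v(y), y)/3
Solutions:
 v(y) = C1 + y^4/64 + 7*y^3/32


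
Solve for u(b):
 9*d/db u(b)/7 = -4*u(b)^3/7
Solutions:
 u(b) = -3*sqrt(2)*sqrt(-1/(C1 - 4*b))/2
 u(b) = 3*sqrt(2)*sqrt(-1/(C1 - 4*b))/2


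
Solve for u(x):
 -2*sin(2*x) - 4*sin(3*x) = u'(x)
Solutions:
 u(x) = C1 + cos(2*x) + 4*cos(3*x)/3


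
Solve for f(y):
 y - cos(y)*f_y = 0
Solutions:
 f(y) = C1 + Integral(y/cos(y), y)


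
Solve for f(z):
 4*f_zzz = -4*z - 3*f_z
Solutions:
 f(z) = C1 + C2*sin(sqrt(3)*z/2) + C3*cos(sqrt(3)*z/2) - 2*z^2/3


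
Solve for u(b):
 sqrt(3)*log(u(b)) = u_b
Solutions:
 li(u(b)) = C1 + sqrt(3)*b


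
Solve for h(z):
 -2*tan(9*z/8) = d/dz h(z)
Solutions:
 h(z) = C1 + 16*log(cos(9*z/8))/9


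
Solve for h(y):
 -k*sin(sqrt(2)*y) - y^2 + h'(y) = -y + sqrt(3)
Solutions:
 h(y) = C1 - sqrt(2)*k*cos(sqrt(2)*y)/2 + y^3/3 - y^2/2 + sqrt(3)*y


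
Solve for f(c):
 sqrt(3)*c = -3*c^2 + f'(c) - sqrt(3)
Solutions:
 f(c) = C1 + c^3 + sqrt(3)*c^2/2 + sqrt(3)*c


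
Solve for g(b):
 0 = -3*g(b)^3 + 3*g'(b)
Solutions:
 g(b) = -sqrt(2)*sqrt(-1/(C1 + b))/2
 g(b) = sqrt(2)*sqrt(-1/(C1 + b))/2


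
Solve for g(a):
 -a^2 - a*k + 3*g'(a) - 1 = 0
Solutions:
 g(a) = C1 + a^3/9 + a^2*k/6 + a/3


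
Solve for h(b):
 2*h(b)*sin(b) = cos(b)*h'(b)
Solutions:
 h(b) = C1/cos(b)^2


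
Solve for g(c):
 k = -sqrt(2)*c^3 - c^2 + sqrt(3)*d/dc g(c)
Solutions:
 g(c) = C1 + sqrt(6)*c^4/12 + sqrt(3)*c^3/9 + sqrt(3)*c*k/3


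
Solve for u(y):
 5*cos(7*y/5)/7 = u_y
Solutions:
 u(y) = C1 + 25*sin(7*y/5)/49


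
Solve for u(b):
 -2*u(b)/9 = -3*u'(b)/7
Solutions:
 u(b) = C1*exp(14*b/27)


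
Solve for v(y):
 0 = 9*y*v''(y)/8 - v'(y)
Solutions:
 v(y) = C1 + C2*y^(17/9)


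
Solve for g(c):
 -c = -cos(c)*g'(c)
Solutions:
 g(c) = C1 + Integral(c/cos(c), c)


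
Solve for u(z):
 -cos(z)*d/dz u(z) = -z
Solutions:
 u(z) = C1 + Integral(z/cos(z), z)


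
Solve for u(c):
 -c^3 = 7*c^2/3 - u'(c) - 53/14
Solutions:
 u(c) = C1 + c^4/4 + 7*c^3/9 - 53*c/14


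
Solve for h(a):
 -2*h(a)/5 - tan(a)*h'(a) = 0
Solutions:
 h(a) = C1/sin(a)^(2/5)


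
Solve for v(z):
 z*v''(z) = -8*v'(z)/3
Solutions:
 v(z) = C1 + C2/z^(5/3)


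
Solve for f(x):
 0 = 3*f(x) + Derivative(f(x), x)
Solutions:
 f(x) = C1*exp(-3*x)


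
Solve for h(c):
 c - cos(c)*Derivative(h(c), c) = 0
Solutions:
 h(c) = C1 + Integral(c/cos(c), c)


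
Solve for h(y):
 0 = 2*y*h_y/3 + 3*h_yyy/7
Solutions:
 h(y) = C1 + Integral(C2*airyai(-42^(1/3)*y/3) + C3*airybi(-42^(1/3)*y/3), y)


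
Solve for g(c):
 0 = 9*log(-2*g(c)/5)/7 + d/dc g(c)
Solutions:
 7*Integral(1/(log(-_y) - log(5) + log(2)), (_y, g(c)))/9 = C1 - c


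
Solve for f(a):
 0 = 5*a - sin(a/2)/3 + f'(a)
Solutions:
 f(a) = C1 - 5*a^2/2 - 2*cos(a/2)/3


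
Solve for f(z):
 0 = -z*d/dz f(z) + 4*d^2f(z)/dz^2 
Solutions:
 f(z) = C1 + C2*erfi(sqrt(2)*z/4)


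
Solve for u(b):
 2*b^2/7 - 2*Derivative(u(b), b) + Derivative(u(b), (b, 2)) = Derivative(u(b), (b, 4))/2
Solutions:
 u(b) = C1 + C4*exp(-2*b) + b^3/21 + b^2/14 + b/14 + (C2*sin(b) + C3*cos(b))*exp(b)


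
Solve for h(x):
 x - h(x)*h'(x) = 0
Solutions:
 h(x) = -sqrt(C1 + x^2)
 h(x) = sqrt(C1 + x^2)


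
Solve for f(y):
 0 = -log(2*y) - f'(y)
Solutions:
 f(y) = C1 - y*log(y) - y*log(2) + y


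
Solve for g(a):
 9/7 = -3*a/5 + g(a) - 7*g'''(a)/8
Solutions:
 g(a) = C3*exp(2*7^(2/3)*a/7) + 3*a/5 + (C1*sin(sqrt(3)*7^(2/3)*a/7) + C2*cos(sqrt(3)*7^(2/3)*a/7))*exp(-7^(2/3)*a/7) + 9/7


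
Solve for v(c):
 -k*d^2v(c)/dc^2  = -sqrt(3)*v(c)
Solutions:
 v(c) = C1*exp(-3^(1/4)*c*sqrt(1/k)) + C2*exp(3^(1/4)*c*sqrt(1/k))


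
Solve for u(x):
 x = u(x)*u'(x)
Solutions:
 u(x) = -sqrt(C1 + x^2)
 u(x) = sqrt(C1 + x^2)


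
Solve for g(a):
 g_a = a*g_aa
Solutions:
 g(a) = C1 + C2*a^2


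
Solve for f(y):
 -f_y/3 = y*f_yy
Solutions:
 f(y) = C1 + C2*y^(2/3)


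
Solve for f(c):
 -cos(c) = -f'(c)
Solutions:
 f(c) = C1 + sin(c)


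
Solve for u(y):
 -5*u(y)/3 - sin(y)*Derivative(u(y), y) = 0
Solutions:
 u(y) = C1*(cos(y) + 1)^(5/6)/(cos(y) - 1)^(5/6)


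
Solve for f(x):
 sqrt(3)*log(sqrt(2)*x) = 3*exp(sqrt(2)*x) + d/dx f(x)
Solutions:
 f(x) = C1 + sqrt(3)*x*log(x) + sqrt(3)*x*(-1 + log(2)/2) - 3*sqrt(2)*exp(sqrt(2)*x)/2


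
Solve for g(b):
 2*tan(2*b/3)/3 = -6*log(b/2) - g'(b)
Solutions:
 g(b) = C1 - 6*b*log(b) + 6*b*log(2) + 6*b + log(cos(2*b/3))


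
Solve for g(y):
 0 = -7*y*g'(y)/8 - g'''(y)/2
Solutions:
 g(y) = C1 + Integral(C2*airyai(-14^(1/3)*y/2) + C3*airybi(-14^(1/3)*y/2), y)


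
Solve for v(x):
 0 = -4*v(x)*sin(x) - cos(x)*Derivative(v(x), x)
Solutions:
 v(x) = C1*cos(x)^4


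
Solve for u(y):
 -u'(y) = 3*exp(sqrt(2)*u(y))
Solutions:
 u(y) = sqrt(2)*(2*log(1/(C1 + 3*y)) - log(2))/4


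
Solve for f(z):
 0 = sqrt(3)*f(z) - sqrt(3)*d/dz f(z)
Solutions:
 f(z) = C1*exp(z)


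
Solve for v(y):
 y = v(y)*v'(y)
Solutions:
 v(y) = -sqrt(C1 + y^2)
 v(y) = sqrt(C1 + y^2)


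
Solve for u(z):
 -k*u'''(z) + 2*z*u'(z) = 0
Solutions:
 u(z) = C1 + Integral(C2*airyai(2^(1/3)*z*(1/k)^(1/3)) + C3*airybi(2^(1/3)*z*(1/k)^(1/3)), z)


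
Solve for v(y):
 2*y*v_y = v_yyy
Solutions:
 v(y) = C1 + Integral(C2*airyai(2^(1/3)*y) + C3*airybi(2^(1/3)*y), y)


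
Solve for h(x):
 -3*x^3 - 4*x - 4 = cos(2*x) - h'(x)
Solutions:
 h(x) = C1 + 3*x^4/4 + 2*x^2 + 4*x + sin(2*x)/2


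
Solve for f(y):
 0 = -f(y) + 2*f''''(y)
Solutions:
 f(y) = C1*exp(-2^(3/4)*y/2) + C2*exp(2^(3/4)*y/2) + C3*sin(2^(3/4)*y/2) + C4*cos(2^(3/4)*y/2)


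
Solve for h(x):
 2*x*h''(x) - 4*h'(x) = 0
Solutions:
 h(x) = C1 + C2*x^3


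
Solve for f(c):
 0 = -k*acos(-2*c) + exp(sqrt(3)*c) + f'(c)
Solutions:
 f(c) = C1 + k*(c*acos(-2*c) + sqrt(1 - 4*c^2)/2) - sqrt(3)*exp(sqrt(3)*c)/3


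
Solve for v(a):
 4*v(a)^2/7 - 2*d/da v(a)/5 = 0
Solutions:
 v(a) = -7/(C1 + 10*a)


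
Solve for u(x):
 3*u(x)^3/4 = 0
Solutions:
 u(x) = 0


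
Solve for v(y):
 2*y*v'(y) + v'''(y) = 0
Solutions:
 v(y) = C1 + Integral(C2*airyai(-2^(1/3)*y) + C3*airybi(-2^(1/3)*y), y)


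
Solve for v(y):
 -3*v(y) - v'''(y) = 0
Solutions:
 v(y) = C3*exp(-3^(1/3)*y) + (C1*sin(3^(5/6)*y/2) + C2*cos(3^(5/6)*y/2))*exp(3^(1/3)*y/2)


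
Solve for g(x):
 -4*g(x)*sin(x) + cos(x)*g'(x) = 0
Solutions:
 g(x) = C1/cos(x)^4


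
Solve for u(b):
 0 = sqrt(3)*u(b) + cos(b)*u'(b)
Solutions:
 u(b) = C1*(sin(b) - 1)^(sqrt(3)/2)/(sin(b) + 1)^(sqrt(3)/2)


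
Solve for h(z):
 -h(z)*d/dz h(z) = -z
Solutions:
 h(z) = -sqrt(C1 + z^2)
 h(z) = sqrt(C1 + z^2)


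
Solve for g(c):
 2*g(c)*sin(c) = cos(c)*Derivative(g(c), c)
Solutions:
 g(c) = C1/cos(c)^2


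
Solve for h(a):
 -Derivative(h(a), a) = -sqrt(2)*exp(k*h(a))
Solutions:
 h(a) = Piecewise((log(-1/(C1*k + sqrt(2)*a*k))/k, Ne(k, 0)), (nan, True))
 h(a) = Piecewise((C1 + sqrt(2)*a, Eq(k, 0)), (nan, True))


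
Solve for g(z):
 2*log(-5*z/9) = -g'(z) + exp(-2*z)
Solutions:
 g(z) = C1 - 2*z*log(-z) + 2*z*(-log(5) + 1 + 2*log(3)) - exp(-2*z)/2


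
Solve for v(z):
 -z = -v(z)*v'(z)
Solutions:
 v(z) = -sqrt(C1 + z^2)
 v(z) = sqrt(C1 + z^2)


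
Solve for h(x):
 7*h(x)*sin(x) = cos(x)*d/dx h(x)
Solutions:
 h(x) = C1/cos(x)^7


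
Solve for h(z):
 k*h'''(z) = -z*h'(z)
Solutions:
 h(z) = C1 + Integral(C2*airyai(z*(-1/k)^(1/3)) + C3*airybi(z*(-1/k)^(1/3)), z)


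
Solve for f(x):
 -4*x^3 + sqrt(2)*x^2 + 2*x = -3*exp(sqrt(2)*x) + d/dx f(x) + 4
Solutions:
 f(x) = C1 - x^4 + sqrt(2)*x^3/3 + x^2 - 4*x + 3*sqrt(2)*exp(sqrt(2)*x)/2


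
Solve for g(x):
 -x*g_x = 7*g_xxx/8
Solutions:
 g(x) = C1 + Integral(C2*airyai(-2*7^(2/3)*x/7) + C3*airybi(-2*7^(2/3)*x/7), x)


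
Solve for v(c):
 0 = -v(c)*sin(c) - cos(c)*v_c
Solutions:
 v(c) = C1*cos(c)


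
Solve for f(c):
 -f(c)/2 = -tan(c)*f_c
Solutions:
 f(c) = C1*sqrt(sin(c))


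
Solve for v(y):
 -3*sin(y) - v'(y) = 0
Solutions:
 v(y) = C1 + 3*cos(y)


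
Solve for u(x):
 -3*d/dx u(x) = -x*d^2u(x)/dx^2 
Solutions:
 u(x) = C1 + C2*x^4


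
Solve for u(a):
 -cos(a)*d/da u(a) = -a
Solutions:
 u(a) = C1 + Integral(a/cos(a), a)


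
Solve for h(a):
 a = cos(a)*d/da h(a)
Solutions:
 h(a) = C1 + Integral(a/cos(a), a)


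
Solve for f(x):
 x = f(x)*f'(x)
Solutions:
 f(x) = -sqrt(C1 + x^2)
 f(x) = sqrt(C1 + x^2)


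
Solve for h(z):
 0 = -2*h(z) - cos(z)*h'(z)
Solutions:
 h(z) = C1*(sin(z) - 1)/(sin(z) + 1)


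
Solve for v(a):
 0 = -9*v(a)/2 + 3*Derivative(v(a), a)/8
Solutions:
 v(a) = C1*exp(12*a)


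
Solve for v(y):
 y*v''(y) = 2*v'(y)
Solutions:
 v(y) = C1 + C2*y^3


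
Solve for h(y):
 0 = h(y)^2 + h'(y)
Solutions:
 h(y) = 1/(C1 + y)


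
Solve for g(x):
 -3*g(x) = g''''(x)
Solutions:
 g(x) = (C1*sin(sqrt(2)*3^(1/4)*x/2) + C2*cos(sqrt(2)*3^(1/4)*x/2))*exp(-sqrt(2)*3^(1/4)*x/2) + (C3*sin(sqrt(2)*3^(1/4)*x/2) + C4*cos(sqrt(2)*3^(1/4)*x/2))*exp(sqrt(2)*3^(1/4)*x/2)


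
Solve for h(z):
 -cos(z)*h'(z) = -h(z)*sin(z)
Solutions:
 h(z) = C1/cos(z)


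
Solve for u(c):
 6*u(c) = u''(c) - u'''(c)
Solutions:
 u(c) = C1*exp(c*((9*sqrt(79) + 80)^(-1/3) + 2 + (9*sqrt(79) + 80)^(1/3))/6)*sin(sqrt(3)*c*(-(9*sqrt(79) + 80)^(1/3) + (9*sqrt(79) + 80)^(-1/3))/6) + C2*exp(c*((9*sqrt(79) + 80)^(-1/3) + 2 + (9*sqrt(79) + 80)^(1/3))/6)*cos(sqrt(3)*c*(-(9*sqrt(79) + 80)^(1/3) + (9*sqrt(79) + 80)^(-1/3))/6) + C3*exp(c*(-(9*sqrt(79) + 80)^(1/3) - 1/(9*sqrt(79) + 80)^(1/3) + 1)/3)


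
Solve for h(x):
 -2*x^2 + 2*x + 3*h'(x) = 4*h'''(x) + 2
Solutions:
 h(x) = C1 + C2*exp(-sqrt(3)*x/2) + C3*exp(sqrt(3)*x/2) + 2*x^3/9 - x^2/3 + 22*x/9


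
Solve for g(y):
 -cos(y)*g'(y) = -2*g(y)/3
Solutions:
 g(y) = C1*(sin(y) + 1)^(1/3)/(sin(y) - 1)^(1/3)


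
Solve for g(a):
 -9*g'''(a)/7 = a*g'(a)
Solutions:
 g(a) = C1 + Integral(C2*airyai(-21^(1/3)*a/3) + C3*airybi(-21^(1/3)*a/3), a)


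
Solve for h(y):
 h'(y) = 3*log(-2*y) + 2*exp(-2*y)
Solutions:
 h(y) = C1 + 3*y*log(-y) + 3*y*(-1 + log(2)) - exp(-2*y)


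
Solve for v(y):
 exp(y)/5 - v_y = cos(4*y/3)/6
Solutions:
 v(y) = C1 + exp(y)/5 - sin(4*y/3)/8


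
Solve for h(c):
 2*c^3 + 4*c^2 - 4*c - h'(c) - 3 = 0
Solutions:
 h(c) = C1 + c^4/2 + 4*c^3/3 - 2*c^2 - 3*c


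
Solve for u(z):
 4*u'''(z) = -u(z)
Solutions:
 u(z) = C3*exp(-2^(1/3)*z/2) + (C1*sin(2^(1/3)*sqrt(3)*z/4) + C2*cos(2^(1/3)*sqrt(3)*z/4))*exp(2^(1/3)*z/4)


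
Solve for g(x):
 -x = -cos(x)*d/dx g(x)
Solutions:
 g(x) = C1 + Integral(x/cos(x), x)


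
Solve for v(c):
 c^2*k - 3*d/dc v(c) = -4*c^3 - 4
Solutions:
 v(c) = C1 + c^4/3 + c^3*k/9 + 4*c/3


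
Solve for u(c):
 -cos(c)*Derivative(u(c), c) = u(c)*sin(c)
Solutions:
 u(c) = C1*cos(c)


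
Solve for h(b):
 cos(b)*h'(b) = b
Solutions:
 h(b) = C1 + Integral(b/cos(b), b)


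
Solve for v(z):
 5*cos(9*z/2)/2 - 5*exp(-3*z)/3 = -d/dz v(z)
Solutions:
 v(z) = C1 - 5*sin(9*z/2)/9 - 5*exp(-3*z)/9


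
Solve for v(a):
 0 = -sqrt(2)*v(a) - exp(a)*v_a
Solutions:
 v(a) = C1*exp(sqrt(2)*exp(-a))


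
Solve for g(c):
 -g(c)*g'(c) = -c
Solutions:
 g(c) = -sqrt(C1 + c^2)
 g(c) = sqrt(C1 + c^2)


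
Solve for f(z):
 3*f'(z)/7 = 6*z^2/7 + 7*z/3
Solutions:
 f(z) = C1 + 2*z^3/3 + 49*z^2/18


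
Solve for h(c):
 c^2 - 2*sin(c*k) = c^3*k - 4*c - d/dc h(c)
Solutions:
 h(c) = C1 + c^4*k/4 - c^3/3 - 2*c^2 - 2*cos(c*k)/k


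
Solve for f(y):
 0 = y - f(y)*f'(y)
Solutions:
 f(y) = -sqrt(C1 + y^2)
 f(y) = sqrt(C1 + y^2)


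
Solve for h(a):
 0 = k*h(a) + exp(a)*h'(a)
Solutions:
 h(a) = C1*exp(k*exp(-a))


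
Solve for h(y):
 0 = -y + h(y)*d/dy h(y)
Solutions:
 h(y) = -sqrt(C1 + y^2)
 h(y) = sqrt(C1 + y^2)


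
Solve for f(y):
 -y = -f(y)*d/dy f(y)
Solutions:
 f(y) = -sqrt(C1 + y^2)
 f(y) = sqrt(C1 + y^2)


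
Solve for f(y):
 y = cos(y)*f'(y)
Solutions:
 f(y) = C1 + Integral(y/cos(y), y)


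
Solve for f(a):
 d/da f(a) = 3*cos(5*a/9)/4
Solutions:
 f(a) = C1 + 27*sin(5*a/9)/20


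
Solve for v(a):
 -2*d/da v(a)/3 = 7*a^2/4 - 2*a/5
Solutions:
 v(a) = C1 - 7*a^3/8 + 3*a^2/10


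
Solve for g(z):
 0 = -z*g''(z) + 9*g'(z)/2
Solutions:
 g(z) = C1 + C2*z^(11/2)


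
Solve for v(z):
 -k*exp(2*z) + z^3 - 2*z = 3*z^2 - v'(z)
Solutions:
 v(z) = C1 + k*exp(2*z)/2 - z^4/4 + z^3 + z^2


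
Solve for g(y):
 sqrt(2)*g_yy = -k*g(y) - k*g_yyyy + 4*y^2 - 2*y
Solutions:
 g(y) = C1*exp(-2^(3/4)*y*sqrt((-sqrt(1 - 2*k^2) - 1)/k)/2) + C2*exp(2^(3/4)*y*sqrt((-sqrt(1 - 2*k^2) - 1)/k)/2) + C3*exp(-2^(3/4)*y*sqrt((sqrt(1 - 2*k^2) - 1)/k)/2) + C4*exp(2^(3/4)*y*sqrt((sqrt(1 - 2*k^2) - 1)/k)/2) + 4*y^2/k - 2*y/k - 8*sqrt(2)/k^2


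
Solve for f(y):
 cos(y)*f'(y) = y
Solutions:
 f(y) = C1 + Integral(y/cos(y), y)


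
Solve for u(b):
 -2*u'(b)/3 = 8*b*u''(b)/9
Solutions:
 u(b) = C1 + C2*b^(1/4)


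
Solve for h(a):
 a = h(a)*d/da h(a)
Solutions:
 h(a) = -sqrt(C1 + a^2)
 h(a) = sqrt(C1 + a^2)


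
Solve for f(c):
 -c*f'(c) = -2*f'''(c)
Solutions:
 f(c) = C1 + Integral(C2*airyai(2^(2/3)*c/2) + C3*airybi(2^(2/3)*c/2), c)


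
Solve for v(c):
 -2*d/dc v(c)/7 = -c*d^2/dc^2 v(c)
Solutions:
 v(c) = C1 + C2*c^(9/7)


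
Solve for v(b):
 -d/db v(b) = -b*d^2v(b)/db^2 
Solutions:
 v(b) = C1 + C2*b^2


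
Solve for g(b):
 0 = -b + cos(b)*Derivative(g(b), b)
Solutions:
 g(b) = C1 + Integral(b/cos(b), b)


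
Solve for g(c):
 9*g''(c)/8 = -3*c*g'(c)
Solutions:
 g(c) = C1 + C2*erf(2*sqrt(3)*c/3)


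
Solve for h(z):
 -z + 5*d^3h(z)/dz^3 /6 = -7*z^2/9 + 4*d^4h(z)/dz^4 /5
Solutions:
 h(z) = C1 + C2*z + C3*z^2 + C4*exp(25*z/24) - 7*z^5/450 - 37*z^4/1500 - 296*z^3/3125


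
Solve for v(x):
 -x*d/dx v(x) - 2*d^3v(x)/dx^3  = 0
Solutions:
 v(x) = C1 + Integral(C2*airyai(-2^(2/3)*x/2) + C3*airybi(-2^(2/3)*x/2), x)


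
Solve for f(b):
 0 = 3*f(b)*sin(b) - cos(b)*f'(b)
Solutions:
 f(b) = C1/cos(b)^3


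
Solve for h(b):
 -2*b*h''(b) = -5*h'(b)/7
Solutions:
 h(b) = C1 + C2*b^(19/14)


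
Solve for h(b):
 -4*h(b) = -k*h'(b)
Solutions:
 h(b) = C1*exp(4*b/k)


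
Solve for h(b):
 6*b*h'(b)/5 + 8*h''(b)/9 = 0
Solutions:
 h(b) = C1 + C2*erf(3*sqrt(30)*b/20)


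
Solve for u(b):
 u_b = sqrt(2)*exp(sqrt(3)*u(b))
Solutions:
 u(b) = sqrt(3)*(2*log(-1/(C1 + sqrt(2)*b)) - log(3))/6


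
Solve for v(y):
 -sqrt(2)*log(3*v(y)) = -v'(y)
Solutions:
 -sqrt(2)*Integral(1/(log(_y) + log(3)), (_y, v(y)))/2 = C1 - y


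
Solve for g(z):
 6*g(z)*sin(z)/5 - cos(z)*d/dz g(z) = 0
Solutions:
 g(z) = C1/cos(z)^(6/5)


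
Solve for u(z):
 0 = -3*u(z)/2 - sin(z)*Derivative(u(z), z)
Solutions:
 u(z) = C1*(cos(z) + 1)^(3/4)/(cos(z) - 1)^(3/4)


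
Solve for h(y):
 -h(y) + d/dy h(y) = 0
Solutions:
 h(y) = C1*exp(y)


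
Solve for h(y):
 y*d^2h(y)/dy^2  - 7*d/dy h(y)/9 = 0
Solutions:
 h(y) = C1 + C2*y^(16/9)


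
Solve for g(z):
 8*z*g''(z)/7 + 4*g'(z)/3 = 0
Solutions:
 g(z) = C1 + C2/z^(1/6)


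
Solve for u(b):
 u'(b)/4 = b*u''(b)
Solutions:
 u(b) = C1 + C2*b^(5/4)


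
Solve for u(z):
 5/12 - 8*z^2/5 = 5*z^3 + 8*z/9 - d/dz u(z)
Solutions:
 u(z) = C1 + 5*z^4/4 + 8*z^3/15 + 4*z^2/9 - 5*z/12


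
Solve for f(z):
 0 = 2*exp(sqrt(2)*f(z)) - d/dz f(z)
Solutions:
 f(z) = sqrt(2)*(2*log(-1/(C1 + 2*z)) - log(2))/4


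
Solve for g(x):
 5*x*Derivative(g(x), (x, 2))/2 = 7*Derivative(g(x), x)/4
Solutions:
 g(x) = C1 + C2*x^(17/10)


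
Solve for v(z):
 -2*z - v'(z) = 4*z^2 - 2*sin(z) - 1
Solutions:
 v(z) = C1 - 4*z^3/3 - z^2 + z - 2*cos(z)


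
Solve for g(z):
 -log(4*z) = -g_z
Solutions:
 g(z) = C1 + z*log(z) - z + z*log(4)


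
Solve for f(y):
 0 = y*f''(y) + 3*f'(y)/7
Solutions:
 f(y) = C1 + C2*y^(4/7)


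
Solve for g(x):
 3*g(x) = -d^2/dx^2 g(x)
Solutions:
 g(x) = C1*sin(sqrt(3)*x) + C2*cos(sqrt(3)*x)


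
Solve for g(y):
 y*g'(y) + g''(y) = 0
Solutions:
 g(y) = C1 + C2*erf(sqrt(2)*y/2)


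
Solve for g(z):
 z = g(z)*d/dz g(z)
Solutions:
 g(z) = -sqrt(C1 + z^2)
 g(z) = sqrt(C1 + z^2)


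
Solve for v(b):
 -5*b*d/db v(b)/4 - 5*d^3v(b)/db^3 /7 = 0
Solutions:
 v(b) = C1 + Integral(C2*airyai(-14^(1/3)*b/2) + C3*airybi(-14^(1/3)*b/2), b)


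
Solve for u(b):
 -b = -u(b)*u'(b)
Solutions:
 u(b) = -sqrt(C1 + b^2)
 u(b) = sqrt(C1 + b^2)


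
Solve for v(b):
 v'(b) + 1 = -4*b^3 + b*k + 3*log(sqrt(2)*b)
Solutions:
 v(b) = C1 - b^4 + b^2*k/2 + 3*b*log(b) - 4*b + 3*b*log(2)/2


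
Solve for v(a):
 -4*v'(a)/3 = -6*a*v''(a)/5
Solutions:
 v(a) = C1 + C2*a^(19/9)


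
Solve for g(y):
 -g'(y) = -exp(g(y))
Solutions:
 g(y) = log(-1/(C1 + y))


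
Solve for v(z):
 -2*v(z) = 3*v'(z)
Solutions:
 v(z) = C1*exp(-2*z/3)


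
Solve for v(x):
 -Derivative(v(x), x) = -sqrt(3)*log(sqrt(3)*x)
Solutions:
 v(x) = C1 + sqrt(3)*x*log(x) - sqrt(3)*x + sqrt(3)*x*log(3)/2


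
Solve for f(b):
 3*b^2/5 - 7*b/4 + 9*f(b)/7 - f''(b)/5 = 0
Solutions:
 f(b) = C1*exp(-3*sqrt(35)*b/7) + C2*exp(3*sqrt(35)*b/7) - 7*b^2/15 + 49*b/36 - 98/675


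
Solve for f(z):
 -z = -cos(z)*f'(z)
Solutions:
 f(z) = C1 + Integral(z/cos(z), z)


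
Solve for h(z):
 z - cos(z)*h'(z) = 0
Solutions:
 h(z) = C1 + Integral(z/cos(z), z)


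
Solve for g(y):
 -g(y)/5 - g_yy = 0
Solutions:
 g(y) = C1*sin(sqrt(5)*y/5) + C2*cos(sqrt(5)*y/5)


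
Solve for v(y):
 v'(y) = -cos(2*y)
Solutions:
 v(y) = C1 - sin(2*y)/2


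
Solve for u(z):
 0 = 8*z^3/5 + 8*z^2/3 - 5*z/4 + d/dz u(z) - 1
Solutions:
 u(z) = C1 - 2*z^4/5 - 8*z^3/9 + 5*z^2/8 + z


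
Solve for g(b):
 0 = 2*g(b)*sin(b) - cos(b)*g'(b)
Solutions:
 g(b) = C1/cos(b)^2


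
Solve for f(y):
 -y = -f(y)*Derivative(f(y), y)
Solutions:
 f(y) = -sqrt(C1 + y^2)
 f(y) = sqrt(C1 + y^2)


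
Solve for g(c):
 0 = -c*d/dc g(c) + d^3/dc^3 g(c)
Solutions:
 g(c) = C1 + Integral(C2*airyai(c) + C3*airybi(c), c)


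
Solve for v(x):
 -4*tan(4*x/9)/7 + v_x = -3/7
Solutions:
 v(x) = C1 - 3*x/7 - 9*log(cos(4*x/9))/7


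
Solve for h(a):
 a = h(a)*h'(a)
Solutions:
 h(a) = -sqrt(C1 + a^2)
 h(a) = sqrt(C1 + a^2)


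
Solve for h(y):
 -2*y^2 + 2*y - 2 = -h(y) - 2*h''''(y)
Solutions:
 h(y) = 2*y^2 - 2*y + (C1*sin(2^(1/4)*y/2) + C2*cos(2^(1/4)*y/2))*exp(-2^(1/4)*y/2) + (C3*sin(2^(1/4)*y/2) + C4*cos(2^(1/4)*y/2))*exp(2^(1/4)*y/2) + 2


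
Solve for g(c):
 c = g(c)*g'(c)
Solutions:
 g(c) = -sqrt(C1 + c^2)
 g(c) = sqrt(C1 + c^2)


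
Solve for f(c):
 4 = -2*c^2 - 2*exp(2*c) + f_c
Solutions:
 f(c) = C1 + 2*c^3/3 + 4*c + exp(2*c)


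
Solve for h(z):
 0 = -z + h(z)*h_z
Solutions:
 h(z) = -sqrt(C1 + z^2)
 h(z) = sqrt(C1 + z^2)


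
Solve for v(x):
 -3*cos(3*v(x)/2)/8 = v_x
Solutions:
 3*x/8 - log(sin(3*v(x)/2) - 1)/3 + log(sin(3*v(x)/2) + 1)/3 = C1


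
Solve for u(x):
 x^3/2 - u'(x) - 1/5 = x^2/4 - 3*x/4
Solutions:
 u(x) = C1 + x^4/8 - x^3/12 + 3*x^2/8 - x/5


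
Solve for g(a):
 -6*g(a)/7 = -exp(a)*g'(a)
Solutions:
 g(a) = C1*exp(-6*exp(-a)/7)


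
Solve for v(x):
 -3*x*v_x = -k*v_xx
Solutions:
 v(x) = C1 + C2*erf(sqrt(6)*x*sqrt(-1/k)/2)/sqrt(-1/k)


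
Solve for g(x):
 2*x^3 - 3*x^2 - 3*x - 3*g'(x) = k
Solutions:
 g(x) = C1 - k*x/3 + x^4/6 - x^3/3 - x^2/2


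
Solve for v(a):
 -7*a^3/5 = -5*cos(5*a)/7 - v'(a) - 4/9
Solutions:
 v(a) = C1 + 7*a^4/20 - 4*a/9 - sin(5*a)/7


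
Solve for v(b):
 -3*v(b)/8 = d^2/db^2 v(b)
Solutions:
 v(b) = C1*sin(sqrt(6)*b/4) + C2*cos(sqrt(6)*b/4)


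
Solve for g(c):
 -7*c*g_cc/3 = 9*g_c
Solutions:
 g(c) = C1 + C2/c^(20/7)


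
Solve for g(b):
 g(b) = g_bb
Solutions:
 g(b) = C1*exp(-b) + C2*exp(b)


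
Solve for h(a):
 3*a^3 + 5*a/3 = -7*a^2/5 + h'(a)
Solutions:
 h(a) = C1 + 3*a^4/4 + 7*a^3/15 + 5*a^2/6


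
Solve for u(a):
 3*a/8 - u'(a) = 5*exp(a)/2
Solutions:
 u(a) = C1 + 3*a^2/16 - 5*exp(a)/2


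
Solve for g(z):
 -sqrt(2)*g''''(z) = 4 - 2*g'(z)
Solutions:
 g(z) = C1 + C4*exp(2^(1/6)*z) + 2*z + (C2*sin(2^(1/6)*sqrt(3)*z/2) + C3*cos(2^(1/6)*sqrt(3)*z/2))*exp(-2^(1/6)*z/2)


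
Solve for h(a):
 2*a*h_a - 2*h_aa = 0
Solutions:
 h(a) = C1 + C2*erfi(sqrt(2)*a/2)


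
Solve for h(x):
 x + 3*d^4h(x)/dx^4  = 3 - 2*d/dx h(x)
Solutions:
 h(x) = C1 + C4*exp(-2^(1/3)*3^(2/3)*x/3) - x^2/4 + 3*x/2 + (C2*sin(2^(1/3)*3^(1/6)*x/2) + C3*cos(2^(1/3)*3^(1/6)*x/2))*exp(2^(1/3)*3^(2/3)*x/6)


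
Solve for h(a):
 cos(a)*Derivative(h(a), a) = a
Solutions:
 h(a) = C1 + Integral(a/cos(a), a)


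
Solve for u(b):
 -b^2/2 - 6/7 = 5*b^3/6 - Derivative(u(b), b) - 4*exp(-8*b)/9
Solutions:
 u(b) = C1 + 5*b^4/24 + b^3/6 + 6*b/7 + exp(-8*b)/18


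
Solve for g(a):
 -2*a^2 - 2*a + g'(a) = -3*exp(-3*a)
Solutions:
 g(a) = C1 + 2*a^3/3 + a^2 + exp(-3*a)


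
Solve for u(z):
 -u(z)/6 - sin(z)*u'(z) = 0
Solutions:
 u(z) = C1*(cos(z) + 1)^(1/12)/(cos(z) - 1)^(1/12)


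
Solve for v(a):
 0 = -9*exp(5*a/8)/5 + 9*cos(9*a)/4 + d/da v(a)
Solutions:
 v(a) = C1 + 72*exp(5*a/8)/25 - sin(9*a)/4


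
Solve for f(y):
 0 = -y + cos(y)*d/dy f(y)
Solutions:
 f(y) = C1 + Integral(y/cos(y), y)


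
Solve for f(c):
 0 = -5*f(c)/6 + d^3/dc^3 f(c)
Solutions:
 f(c) = C3*exp(5^(1/3)*6^(2/3)*c/6) + (C1*sin(2^(2/3)*3^(1/6)*5^(1/3)*c/4) + C2*cos(2^(2/3)*3^(1/6)*5^(1/3)*c/4))*exp(-5^(1/3)*6^(2/3)*c/12)


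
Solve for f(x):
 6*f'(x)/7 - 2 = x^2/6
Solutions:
 f(x) = C1 + 7*x^3/108 + 7*x/3


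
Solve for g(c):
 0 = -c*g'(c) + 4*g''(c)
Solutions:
 g(c) = C1 + C2*erfi(sqrt(2)*c/4)


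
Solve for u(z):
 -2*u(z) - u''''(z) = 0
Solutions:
 u(z) = (C1*sin(2^(3/4)*z/2) + C2*cos(2^(3/4)*z/2))*exp(-2^(3/4)*z/2) + (C3*sin(2^(3/4)*z/2) + C4*cos(2^(3/4)*z/2))*exp(2^(3/4)*z/2)


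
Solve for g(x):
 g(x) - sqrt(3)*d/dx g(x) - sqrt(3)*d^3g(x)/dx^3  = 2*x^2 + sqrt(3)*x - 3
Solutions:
 g(x) = C1*exp(-2^(1/3)*sqrt(3)*x*(-2/(3 + sqrt(13))^(1/3) + 2^(1/3)*(3 + sqrt(13))^(1/3))/12)*sin(2^(1/3)*x*(2/(3 + sqrt(13))^(1/3) + 2^(1/3)*(3 + sqrt(13))^(1/3))/4) + C2*exp(-2^(1/3)*sqrt(3)*x*(-2/(3 + sqrt(13))^(1/3) + 2^(1/3)*(3 + sqrt(13))^(1/3))/12)*cos(2^(1/3)*x*(2/(3 + sqrt(13))^(1/3) + 2^(1/3)*(3 + sqrt(13))^(1/3))/4) + C3*exp(2^(1/3)*sqrt(3)*x*(-2/(3 + sqrt(13))^(1/3) + 2^(1/3)*(3 + sqrt(13))^(1/3))/6) + 2*x^2 + 5*sqrt(3)*x + 12
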